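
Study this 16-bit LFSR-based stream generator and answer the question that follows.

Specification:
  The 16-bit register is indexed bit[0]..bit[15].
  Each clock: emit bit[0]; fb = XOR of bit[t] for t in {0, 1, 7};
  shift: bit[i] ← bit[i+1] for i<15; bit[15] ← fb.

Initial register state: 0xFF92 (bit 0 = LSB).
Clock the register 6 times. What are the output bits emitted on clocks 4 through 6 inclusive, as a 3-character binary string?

reg_0 = 0xFF92
clock 1: out=0, reg = 0x7FC9
clock 2: out=1, reg = 0x3FE4
clock 3: out=0, reg = 0x9FF2
clock 4: out=0, reg = 0x4FF9
clock 5: out=1, reg = 0x27FC
clock 6: out=0, reg = 0x93FE

010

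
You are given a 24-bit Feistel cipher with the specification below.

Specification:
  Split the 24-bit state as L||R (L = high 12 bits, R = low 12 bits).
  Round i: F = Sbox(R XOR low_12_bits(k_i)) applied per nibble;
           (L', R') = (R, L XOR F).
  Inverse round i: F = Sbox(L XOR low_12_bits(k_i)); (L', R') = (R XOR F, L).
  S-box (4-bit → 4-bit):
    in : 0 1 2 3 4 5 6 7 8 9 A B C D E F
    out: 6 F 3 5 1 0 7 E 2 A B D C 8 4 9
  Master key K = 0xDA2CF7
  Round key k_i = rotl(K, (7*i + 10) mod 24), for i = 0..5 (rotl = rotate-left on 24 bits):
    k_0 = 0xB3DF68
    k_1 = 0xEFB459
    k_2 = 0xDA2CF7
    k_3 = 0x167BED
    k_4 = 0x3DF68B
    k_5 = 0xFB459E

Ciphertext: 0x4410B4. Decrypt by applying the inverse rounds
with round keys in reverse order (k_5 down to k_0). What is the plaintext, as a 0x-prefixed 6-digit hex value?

s_0 = ciphertext = 0x4410B4
s_1 = InvRound(s_0, k_5) = 0xF3D441
s_2 = InvRound(s_1, k_4) = 0xE96F3D
s_3 = InvRound(s_2, k_3) = 0xFD0E96
s_4 = InvRound(s_3, k_2) = 0xBA8FD0
s_5 = InvRound(s_4, k_1) = 0x64FBA8
s_6 = InvRound(s_5, k_0) = 0x19664F

0x19664F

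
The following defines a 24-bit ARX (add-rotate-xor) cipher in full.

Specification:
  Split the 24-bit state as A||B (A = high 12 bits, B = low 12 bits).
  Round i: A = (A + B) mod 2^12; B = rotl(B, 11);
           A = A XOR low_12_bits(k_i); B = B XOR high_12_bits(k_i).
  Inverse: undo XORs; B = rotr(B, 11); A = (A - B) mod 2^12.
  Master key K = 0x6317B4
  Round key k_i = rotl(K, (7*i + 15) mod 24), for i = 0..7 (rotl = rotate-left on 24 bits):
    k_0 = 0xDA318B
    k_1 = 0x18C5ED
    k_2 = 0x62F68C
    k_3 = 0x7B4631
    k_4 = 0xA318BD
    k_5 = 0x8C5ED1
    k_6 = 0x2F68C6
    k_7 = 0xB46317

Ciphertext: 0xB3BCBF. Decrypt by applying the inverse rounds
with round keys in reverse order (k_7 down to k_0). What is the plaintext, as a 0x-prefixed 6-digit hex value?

s_0 = ciphertext = 0xB3BCBF
s_1 = InvRound(s_0, k_7) = 0x83AFF2
s_2 = InvRound(s_1, k_6) = 0x6F3A09
s_3 = InvRound(s_2, k_5) = 0x28A598
s_4 = InvRound(s_3, k_4) = 0xAE4F53
s_5 = InvRound(s_4, k_3) = 0xB061CF
s_6 = InvRound(s_5, k_2) = 0xDCAFC0
s_7 = InvRound(s_6, k_1) = 0xB8EC99
s_8 = InvRound(s_7, k_0) = 0x791274

0x791274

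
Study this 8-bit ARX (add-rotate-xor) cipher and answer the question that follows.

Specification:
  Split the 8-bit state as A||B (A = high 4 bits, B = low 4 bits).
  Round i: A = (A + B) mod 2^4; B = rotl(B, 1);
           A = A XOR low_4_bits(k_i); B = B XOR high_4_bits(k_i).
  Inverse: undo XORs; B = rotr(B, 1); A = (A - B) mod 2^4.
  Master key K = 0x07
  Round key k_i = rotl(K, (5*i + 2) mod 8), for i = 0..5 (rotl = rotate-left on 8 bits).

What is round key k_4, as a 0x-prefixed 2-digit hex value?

0xC1

K = 0x07
k_0 = rotl(K, (5*0+2) mod 8) = rotl(K, 2) = 0x1C
k_1 = rotl(K, (5*1+2) mod 8) = rotl(K, 7) = 0x83
k_2 = rotl(K, (5*2+2) mod 8) = rotl(K, 4) = 0x70
k_3 = rotl(K, (5*3+2) mod 8) = rotl(K, 1) = 0x0E
k_4 = rotl(K, (5*4+2) mod 8) = rotl(K, 6) = 0xC1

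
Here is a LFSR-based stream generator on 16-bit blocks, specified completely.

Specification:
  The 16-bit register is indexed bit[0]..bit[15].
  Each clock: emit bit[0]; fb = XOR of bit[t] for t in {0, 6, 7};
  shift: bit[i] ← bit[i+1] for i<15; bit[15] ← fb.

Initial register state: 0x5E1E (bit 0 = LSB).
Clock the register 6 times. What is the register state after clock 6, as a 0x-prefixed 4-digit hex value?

0x6978

reg_0 = 0x5E1E
clock 1: out=0, reg = 0x2F0F
clock 2: out=1, reg = 0x9787
clock 3: out=1, reg = 0x4BC3
clock 4: out=1, reg = 0xA5E1
clock 5: out=1, reg = 0xD2F0
clock 6: out=0, reg = 0x6978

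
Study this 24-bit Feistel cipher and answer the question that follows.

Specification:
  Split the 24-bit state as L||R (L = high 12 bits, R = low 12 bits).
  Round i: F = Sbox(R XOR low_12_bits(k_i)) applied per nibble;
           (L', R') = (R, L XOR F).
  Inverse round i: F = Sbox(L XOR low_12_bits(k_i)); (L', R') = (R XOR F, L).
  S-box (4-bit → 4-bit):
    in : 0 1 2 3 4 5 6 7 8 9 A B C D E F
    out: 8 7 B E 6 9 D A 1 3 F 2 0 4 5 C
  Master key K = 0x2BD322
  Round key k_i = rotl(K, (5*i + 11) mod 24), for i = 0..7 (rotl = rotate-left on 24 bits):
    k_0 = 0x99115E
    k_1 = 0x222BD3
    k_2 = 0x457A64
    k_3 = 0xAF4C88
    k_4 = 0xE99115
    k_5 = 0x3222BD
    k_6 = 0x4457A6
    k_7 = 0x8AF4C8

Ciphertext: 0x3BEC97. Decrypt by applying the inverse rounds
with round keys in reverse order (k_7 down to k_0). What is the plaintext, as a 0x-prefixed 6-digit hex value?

0xBDAA7B

s_0 = ciphertext = 0x3BEC97
s_1 = InvRound(s_0, k_7) = 0x63A3BE
s_2 = InvRound(s_1, k_6) = 0x48E63A
s_3 = InvRound(s_2, k_5) = 0xBD448E
s_4 = InvRound(s_3, k_4) = 0xB89BD4
s_5 = InvRound(s_4, k_3) = 0x153B89
s_6 = InvRound(s_5, k_2) = 0x963153
s_7 = InvRound(s_6, k_1) = 0xA7B963
s_8 = InvRound(s_7, k_0) = 0xBDAA7B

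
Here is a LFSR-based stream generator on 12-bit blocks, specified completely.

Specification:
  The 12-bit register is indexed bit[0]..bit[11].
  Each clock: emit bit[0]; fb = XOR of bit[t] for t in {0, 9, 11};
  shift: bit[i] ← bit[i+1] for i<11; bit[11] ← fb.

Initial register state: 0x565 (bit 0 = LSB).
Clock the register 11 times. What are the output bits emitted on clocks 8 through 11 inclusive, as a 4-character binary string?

reg_0 = 0x565
clock 1: out=1, reg = 0xAB2
clock 2: out=0, reg = 0x559
clock 3: out=1, reg = 0xAAC
clock 4: out=0, reg = 0x556
clock 5: out=0, reg = 0x2AB
clock 6: out=1, reg = 0x155
clock 7: out=1, reg = 0x8AA
clock 8: out=0, reg = 0xC55
clock 9: out=1, reg = 0x62A
clock 10: out=0, reg = 0xB15
clock 11: out=1, reg = 0xD8A

0101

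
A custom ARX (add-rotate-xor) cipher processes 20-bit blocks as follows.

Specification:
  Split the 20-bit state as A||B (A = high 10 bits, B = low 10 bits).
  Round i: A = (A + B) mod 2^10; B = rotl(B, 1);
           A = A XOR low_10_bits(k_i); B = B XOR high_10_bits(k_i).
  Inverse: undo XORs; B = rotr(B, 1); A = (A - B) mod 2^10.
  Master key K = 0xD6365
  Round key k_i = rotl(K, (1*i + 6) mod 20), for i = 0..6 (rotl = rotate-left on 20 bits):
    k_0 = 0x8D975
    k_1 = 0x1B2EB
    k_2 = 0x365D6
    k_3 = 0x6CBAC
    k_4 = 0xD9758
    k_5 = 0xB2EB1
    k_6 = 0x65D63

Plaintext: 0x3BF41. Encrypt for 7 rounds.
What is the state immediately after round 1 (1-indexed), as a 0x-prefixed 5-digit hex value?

0x514B5

s_0 = plaintext = 0x3BF41
s_1 = Round(s_0, k_0) = 0x514B5
s_2 = Round(s_1, k_1) = 0xC4506
s_3 = Round(s_2, k_2) = 0x706D5
s_4 = Round(s_3, k_3) = 0xCE819
s_5 = Round(s_4, k_4) = 0x02F57
s_6 = Round(s_5, k_5) = 0x74C64
s_7 = Round(s_6, k_6) = 0xD515F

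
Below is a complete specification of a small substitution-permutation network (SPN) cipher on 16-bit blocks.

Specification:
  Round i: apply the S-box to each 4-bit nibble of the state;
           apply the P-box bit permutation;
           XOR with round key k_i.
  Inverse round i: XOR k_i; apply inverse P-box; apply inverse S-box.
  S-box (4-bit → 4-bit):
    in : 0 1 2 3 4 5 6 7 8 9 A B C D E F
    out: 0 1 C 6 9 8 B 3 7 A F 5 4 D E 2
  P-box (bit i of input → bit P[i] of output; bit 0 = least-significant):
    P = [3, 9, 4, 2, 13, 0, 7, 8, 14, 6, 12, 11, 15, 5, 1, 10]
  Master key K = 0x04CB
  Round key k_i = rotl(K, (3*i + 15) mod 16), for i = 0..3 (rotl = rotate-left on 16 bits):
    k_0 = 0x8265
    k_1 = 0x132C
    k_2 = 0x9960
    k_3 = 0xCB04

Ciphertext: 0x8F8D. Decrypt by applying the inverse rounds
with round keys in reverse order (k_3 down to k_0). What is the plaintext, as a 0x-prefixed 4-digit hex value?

s_0 = ciphertext = 0x8F8D
s_1 = InvRound(s_0, k_3) = 0x5131
s_2 = InvRound(s_1, k_2) = 0x16FC
s_3 = InvRound(s_2, k_1) = 0x5F2C
s_4 = InvRound(s_3, k_0) = 0x4A91

0x4A91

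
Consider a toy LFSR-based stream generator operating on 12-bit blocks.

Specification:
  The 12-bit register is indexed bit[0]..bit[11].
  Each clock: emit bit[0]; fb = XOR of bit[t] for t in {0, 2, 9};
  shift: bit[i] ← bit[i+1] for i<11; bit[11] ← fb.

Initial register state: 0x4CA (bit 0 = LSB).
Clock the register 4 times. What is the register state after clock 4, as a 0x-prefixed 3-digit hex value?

0xA4C

reg_0 = 0x4CA
clock 1: out=0, reg = 0x265
clock 2: out=1, reg = 0x932
clock 3: out=0, reg = 0x499
clock 4: out=1, reg = 0xA4C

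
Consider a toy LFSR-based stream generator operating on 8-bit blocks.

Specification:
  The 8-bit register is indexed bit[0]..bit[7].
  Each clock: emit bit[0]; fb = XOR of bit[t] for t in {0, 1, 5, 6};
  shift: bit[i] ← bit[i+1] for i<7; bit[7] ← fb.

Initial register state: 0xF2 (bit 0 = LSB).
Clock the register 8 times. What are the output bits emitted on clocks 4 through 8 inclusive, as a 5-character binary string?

reg_0 = 0xF2
clock 1: out=0, reg = 0xF9
clock 2: out=1, reg = 0xFC
clock 3: out=0, reg = 0x7E
clock 4: out=0, reg = 0xBF
clock 5: out=1, reg = 0xDF
clock 6: out=1, reg = 0xEF
clock 7: out=1, reg = 0x77
clock 8: out=1, reg = 0x3B

01111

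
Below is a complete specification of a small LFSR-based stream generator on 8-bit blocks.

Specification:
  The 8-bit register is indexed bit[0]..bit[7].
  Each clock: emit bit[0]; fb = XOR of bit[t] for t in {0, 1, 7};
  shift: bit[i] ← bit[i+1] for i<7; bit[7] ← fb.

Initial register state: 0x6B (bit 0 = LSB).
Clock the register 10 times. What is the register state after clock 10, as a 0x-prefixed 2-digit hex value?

0xB2

reg_0 = 0x6B
clock 1: out=1, reg = 0x35
clock 2: out=1, reg = 0x9A
clock 3: out=0, reg = 0x4D
clock 4: out=1, reg = 0xA6
clock 5: out=0, reg = 0x53
clock 6: out=1, reg = 0x29
clock 7: out=1, reg = 0x94
clock 8: out=0, reg = 0xCA
clock 9: out=0, reg = 0x65
clock 10: out=1, reg = 0xB2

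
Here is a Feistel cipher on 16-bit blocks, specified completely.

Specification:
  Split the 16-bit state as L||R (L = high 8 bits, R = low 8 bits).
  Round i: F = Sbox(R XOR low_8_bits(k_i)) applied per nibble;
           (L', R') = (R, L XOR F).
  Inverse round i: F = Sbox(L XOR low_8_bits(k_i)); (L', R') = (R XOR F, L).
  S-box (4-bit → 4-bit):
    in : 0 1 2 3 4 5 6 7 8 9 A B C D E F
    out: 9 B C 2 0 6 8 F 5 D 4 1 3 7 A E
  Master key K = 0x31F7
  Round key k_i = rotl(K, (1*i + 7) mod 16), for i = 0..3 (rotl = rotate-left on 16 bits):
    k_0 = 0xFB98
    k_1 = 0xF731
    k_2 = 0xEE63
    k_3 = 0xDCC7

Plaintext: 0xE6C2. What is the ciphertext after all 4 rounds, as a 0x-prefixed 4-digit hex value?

0x90BF

s_0 = plaintext = 0xE6C2
s_1 = Round(s_0, k_0) = 0xC282
s_2 = Round(s_1, k_1) = 0x82D0
s_3 = Round(s_2, k_2) = 0xD090
s_4 = Round(s_3, k_3) = 0x90BF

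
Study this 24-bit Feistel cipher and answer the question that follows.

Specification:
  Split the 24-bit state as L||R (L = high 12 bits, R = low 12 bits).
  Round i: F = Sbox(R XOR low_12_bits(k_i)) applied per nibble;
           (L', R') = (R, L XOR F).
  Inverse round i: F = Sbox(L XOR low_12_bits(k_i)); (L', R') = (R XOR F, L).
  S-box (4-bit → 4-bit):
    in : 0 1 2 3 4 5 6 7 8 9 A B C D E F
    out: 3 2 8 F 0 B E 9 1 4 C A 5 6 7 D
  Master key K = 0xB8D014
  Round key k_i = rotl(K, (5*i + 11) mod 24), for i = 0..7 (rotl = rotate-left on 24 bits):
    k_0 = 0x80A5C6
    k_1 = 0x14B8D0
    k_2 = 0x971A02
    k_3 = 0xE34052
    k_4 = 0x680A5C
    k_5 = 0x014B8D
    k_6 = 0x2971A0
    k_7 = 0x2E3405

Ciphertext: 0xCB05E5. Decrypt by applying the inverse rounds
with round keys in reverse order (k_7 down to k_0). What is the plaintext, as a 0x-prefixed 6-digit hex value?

s_0 = ciphertext = 0xCB05E5
s_1 = InvRound(s_0, k_7) = 0x44ECB0
s_2 = InvRound(s_1, k_6) = 0x7C744E
s_3 = InvRound(s_2, k_5) = 0x1427C7
s_4 = InvRound(s_3, k_4) = 0xDE0142
s_5 = InvRound(s_4, k_3) = 0x7EADE0
s_6 = InvRound(s_5, k_2) = 0xB917EA
s_7 = InvRound(s_6, k_1) = 0x8E8B91
s_8 = InvRound(s_7, k_0) = 0xD168E8

0xD168E8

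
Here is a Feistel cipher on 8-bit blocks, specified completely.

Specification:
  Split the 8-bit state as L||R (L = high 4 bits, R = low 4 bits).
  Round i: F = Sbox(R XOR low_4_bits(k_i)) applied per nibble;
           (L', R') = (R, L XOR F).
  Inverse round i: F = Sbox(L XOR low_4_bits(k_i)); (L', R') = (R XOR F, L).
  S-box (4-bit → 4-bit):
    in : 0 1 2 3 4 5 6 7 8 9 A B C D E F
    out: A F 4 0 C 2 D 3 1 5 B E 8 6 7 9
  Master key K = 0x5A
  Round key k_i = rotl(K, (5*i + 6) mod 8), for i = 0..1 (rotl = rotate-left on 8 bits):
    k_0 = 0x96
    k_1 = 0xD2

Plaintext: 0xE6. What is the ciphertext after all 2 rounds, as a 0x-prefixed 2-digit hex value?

s_0 = plaintext = 0xE6
s_1 = Round(s_0, k_0) = 0x64
s_2 = Round(s_1, k_1) = 0x4B

0x4B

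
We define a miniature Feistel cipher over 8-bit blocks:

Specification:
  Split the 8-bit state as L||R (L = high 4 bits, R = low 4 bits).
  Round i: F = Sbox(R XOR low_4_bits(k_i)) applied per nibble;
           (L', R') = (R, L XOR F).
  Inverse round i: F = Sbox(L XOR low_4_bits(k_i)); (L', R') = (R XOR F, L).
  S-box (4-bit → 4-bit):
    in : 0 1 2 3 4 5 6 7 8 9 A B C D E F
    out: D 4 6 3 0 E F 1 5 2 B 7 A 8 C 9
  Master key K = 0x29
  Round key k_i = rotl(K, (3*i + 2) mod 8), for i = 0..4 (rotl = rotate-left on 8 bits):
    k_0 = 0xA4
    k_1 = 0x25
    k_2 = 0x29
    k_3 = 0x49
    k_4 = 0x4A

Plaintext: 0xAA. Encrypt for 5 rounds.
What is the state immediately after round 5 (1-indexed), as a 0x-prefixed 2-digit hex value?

s_0 = plaintext = 0xAA
s_1 = Round(s_0, k_0) = 0xA6
s_2 = Round(s_1, k_1) = 0x69
s_3 = Round(s_2, k_2) = 0x9B
s_4 = Round(s_3, k_3) = 0xBF
s_5 = Round(s_4, k_4) = 0xF5

0xF5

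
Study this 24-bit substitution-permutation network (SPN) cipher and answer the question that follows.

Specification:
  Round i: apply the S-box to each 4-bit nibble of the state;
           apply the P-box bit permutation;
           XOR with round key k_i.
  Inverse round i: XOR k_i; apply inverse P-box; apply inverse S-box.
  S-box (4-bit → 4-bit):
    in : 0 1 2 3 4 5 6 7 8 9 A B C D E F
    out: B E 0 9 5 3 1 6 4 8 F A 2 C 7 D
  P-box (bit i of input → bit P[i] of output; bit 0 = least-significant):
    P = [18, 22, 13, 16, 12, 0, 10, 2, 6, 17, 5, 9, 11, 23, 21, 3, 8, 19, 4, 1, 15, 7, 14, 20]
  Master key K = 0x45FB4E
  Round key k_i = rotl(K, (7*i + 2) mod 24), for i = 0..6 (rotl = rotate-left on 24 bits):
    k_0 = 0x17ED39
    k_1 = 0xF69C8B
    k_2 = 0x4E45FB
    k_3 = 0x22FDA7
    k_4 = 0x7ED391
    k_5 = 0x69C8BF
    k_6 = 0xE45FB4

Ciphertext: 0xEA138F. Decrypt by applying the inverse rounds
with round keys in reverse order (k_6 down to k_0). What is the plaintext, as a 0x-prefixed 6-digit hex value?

s_0 = ciphertext = 0xEA138F
s_1 = InvRound(s_0, k_6) = 0x813776
s_2 = InvRound(s_1, k_5) = 0xE5A3E7
s_3 = InvRound(s_2, k_4) = 0xD1CE3D
s_4 = InvRound(s_3, k_3) = 0xBF1B61
s_5 = InvRound(s_4, k_2) = 0x1DA94B
s_6 = InvRound(s_5, k_1) = 0xC57541
s_7 = InvRound(s_6, k_0) = 0x380E6C

0x380E6C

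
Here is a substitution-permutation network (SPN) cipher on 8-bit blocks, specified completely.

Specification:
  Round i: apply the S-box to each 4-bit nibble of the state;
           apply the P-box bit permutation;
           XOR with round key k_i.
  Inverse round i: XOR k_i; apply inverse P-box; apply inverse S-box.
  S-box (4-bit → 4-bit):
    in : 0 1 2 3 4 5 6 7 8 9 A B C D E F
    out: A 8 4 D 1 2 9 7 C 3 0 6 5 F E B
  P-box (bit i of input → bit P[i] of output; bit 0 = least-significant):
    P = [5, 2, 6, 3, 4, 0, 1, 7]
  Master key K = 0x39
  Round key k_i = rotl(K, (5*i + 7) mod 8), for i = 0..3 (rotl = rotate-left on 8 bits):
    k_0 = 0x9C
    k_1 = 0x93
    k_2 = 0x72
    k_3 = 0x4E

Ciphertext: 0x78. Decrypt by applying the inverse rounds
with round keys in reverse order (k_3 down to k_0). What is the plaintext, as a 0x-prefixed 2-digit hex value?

s_0 = ciphertext = 0x78
s_1 = InvRound(s_0, k_3) = 0xC9
s_2 = InvRound(s_1, k_2) = 0xD6
s_3 = InvRound(s_2, k_1) = 0x5B
s_4 = InvRound(s_3, k_0) = 0xEB

0xEB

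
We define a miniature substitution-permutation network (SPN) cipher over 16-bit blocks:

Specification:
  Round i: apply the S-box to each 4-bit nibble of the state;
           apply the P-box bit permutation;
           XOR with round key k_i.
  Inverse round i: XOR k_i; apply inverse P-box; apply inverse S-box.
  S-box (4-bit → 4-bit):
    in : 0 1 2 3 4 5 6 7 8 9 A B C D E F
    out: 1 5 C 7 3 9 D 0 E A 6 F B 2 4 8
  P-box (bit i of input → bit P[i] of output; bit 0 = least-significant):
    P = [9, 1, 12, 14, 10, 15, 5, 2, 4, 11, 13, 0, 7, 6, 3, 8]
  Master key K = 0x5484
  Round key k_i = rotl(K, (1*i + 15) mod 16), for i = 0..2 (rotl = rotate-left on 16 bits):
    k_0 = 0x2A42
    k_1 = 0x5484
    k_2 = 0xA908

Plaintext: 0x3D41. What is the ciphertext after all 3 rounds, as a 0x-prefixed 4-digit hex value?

s_0 = plaintext = 0x3D41
s_1 = Round(s_0, k_0) = 0xB48A
s_2 = Round(s_1, k_1) = 0xCD7A
s_3 = Round(s_2, k_2) = 0xB0CA

0xB0CA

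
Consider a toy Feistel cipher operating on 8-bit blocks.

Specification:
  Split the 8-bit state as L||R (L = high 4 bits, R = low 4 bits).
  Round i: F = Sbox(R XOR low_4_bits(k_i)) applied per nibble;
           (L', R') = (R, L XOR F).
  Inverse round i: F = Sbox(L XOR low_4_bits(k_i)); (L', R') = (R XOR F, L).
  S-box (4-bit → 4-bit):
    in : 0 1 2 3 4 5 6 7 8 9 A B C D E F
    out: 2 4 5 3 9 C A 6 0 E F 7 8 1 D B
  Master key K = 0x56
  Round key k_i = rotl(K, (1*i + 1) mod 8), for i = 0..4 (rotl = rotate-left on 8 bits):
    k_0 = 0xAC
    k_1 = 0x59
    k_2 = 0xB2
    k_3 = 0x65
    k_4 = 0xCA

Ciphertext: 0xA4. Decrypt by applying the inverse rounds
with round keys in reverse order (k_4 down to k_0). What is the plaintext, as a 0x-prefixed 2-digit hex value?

s_0 = ciphertext = 0xA4
s_1 = InvRound(s_0, k_4) = 0x6A
s_2 = InvRound(s_1, k_3) = 0x96
s_3 = InvRound(s_2, k_2) = 0x19
s_4 = InvRound(s_3, k_1) = 0x91
s_5 = InvRound(s_4, k_0) = 0xD9

0xD9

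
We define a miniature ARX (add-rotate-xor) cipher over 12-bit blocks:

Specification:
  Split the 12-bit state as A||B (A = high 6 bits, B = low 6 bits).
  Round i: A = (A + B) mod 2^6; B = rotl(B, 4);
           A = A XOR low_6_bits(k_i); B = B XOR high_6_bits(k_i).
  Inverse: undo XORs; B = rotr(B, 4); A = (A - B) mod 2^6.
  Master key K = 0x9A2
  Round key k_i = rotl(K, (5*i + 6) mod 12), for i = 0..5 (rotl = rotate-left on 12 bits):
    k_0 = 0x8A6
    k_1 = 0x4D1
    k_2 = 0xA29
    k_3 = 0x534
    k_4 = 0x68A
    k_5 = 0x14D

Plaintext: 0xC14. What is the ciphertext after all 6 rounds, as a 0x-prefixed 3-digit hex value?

0x4F0

s_0 = plaintext = 0xC14
s_1 = Round(s_0, k_0) = 0x8A7
s_2 = Round(s_1, k_1) = 0x62A
s_3 = Round(s_2, k_2) = 0xAC2
s_4 = Round(s_3, k_3) = 0x674
s_5 = Round(s_4, k_4) = 0x1D7
s_6 = Round(s_5, k_5) = 0x4F0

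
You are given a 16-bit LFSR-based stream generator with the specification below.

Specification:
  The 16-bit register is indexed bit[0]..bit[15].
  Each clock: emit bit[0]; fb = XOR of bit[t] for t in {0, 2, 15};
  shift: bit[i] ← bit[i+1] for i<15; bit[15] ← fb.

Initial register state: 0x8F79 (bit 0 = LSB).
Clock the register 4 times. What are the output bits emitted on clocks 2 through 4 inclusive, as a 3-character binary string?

reg_0 = 0x8F79
clock 1: out=1, reg = 0x47BC
clock 2: out=0, reg = 0xA3DE
clock 3: out=0, reg = 0x51EF
clock 4: out=1, reg = 0x28F7

001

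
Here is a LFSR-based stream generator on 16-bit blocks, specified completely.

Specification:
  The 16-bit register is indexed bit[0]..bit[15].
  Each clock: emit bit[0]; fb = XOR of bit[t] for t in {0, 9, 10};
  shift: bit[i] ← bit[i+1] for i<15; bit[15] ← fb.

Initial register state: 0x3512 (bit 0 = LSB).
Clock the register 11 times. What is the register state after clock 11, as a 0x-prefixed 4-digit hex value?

0xD8A6

reg_0 = 0x3512
clock 1: out=0, reg = 0x9A89
clock 2: out=1, reg = 0x4D44
clock 3: out=0, reg = 0xA6A2
clock 4: out=0, reg = 0x5351
clock 5: out=1, reg = 0x29A8
clock 6: out=0, reg = 0x14D4
clock 7: out=0, reg = 0x8A6A
clock 8: out=0, reg = 0xC535
clock 9: out=1, reg = 0x629A
clock 10: out=0, reg = 0xB14D
clock 11: out=1, reg = 0xD8A6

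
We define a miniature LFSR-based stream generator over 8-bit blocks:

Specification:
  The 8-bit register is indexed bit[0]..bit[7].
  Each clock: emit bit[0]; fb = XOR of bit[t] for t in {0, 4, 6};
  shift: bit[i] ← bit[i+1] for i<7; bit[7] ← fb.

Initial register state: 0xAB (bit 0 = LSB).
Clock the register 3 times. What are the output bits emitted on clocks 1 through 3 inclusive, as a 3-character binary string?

reg_0 = 0xAB
clock 1: out=1, reg = 0xD5
clock 2: out=1, reg = 0xEA
clock 3: out=0, reg = 0xF5

110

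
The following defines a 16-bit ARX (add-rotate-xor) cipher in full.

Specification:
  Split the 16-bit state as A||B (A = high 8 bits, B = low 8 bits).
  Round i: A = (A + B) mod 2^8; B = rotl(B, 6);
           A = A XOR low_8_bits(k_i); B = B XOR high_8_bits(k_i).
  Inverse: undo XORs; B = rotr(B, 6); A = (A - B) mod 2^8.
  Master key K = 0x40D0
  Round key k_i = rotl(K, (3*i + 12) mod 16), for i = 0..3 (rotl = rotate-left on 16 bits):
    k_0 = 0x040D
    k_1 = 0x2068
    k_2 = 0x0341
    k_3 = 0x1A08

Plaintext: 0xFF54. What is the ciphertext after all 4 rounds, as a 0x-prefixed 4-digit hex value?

0x4C9C

s_0 = plaintext = 0xFF54
s_1 = Round(s_0, k_0) = 0x5E11
s_2 = Round(s_1, k_1) = 0x0764
s_3 = Round(s_2, k_2) = 0x2A1A
s_4 = Round(s_3, k_3) = 0x4C9C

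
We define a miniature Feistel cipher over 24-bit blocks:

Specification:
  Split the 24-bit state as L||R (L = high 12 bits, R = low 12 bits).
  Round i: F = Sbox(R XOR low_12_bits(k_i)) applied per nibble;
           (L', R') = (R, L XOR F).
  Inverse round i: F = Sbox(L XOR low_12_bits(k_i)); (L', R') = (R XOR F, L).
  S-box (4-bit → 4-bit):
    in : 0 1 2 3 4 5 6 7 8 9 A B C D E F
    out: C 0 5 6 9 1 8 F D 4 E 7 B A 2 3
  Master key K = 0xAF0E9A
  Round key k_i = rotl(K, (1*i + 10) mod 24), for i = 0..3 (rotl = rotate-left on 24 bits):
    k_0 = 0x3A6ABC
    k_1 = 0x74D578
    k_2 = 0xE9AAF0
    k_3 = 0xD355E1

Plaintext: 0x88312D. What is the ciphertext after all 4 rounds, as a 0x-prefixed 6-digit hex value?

0xE2D8E1

s_0 = plaintext = 0x88312D
s_1 = Round(s_0, k_0) = 0x12DFC3
s_2 = Round(s_1, k_1) = 0xFC3F5A
s_3 = Round(s_2, k_2) = 0xF5AE2D
s_4 = Round(s_3, k_3) = 0xE2D8E1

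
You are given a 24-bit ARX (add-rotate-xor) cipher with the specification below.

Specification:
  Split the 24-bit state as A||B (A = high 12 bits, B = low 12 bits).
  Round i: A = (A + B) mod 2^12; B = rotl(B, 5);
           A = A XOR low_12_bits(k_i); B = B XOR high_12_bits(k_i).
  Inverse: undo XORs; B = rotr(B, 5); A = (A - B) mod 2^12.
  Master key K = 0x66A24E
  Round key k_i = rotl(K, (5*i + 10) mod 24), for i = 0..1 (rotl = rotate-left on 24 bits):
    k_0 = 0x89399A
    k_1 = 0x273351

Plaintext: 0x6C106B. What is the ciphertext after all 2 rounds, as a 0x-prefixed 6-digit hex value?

s_0 = plaintext = 0x6C106B
s_1 = Round(s_0, k_0) = 0xEB65F3
s_2 = Round(s_1, k_1) = 0x7F8C18

0x7F8C18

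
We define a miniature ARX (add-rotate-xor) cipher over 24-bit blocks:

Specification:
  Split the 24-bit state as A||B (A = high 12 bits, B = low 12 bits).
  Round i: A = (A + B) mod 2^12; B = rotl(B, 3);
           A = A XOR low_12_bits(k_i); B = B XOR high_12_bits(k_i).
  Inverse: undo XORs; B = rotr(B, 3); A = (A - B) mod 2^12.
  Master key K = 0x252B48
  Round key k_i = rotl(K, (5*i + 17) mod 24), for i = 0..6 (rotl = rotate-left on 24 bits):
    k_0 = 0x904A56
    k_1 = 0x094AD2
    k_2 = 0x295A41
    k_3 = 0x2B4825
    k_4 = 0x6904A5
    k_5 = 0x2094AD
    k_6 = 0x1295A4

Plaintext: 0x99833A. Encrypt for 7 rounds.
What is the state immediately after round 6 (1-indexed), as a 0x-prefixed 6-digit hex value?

0xC9A7EE

s_0 = plaintext = 0x99833A
s_1 = Round(s_0, k_0) = 0x6840D5
s_2 = Round(s_1, k_1) = 0xD8B63C
s_3 = Round(s_2, k_2) = 0x986376
s_4 = Round(s_3, k_3) = 0x4D9905
s_5 = Round(s_4, k_4) = 0x97BEBC
s_6 = Round(s_5, k_5) = 0xC9A7EE
s_7 = Round(s_6, k_6) = 0x12CE5A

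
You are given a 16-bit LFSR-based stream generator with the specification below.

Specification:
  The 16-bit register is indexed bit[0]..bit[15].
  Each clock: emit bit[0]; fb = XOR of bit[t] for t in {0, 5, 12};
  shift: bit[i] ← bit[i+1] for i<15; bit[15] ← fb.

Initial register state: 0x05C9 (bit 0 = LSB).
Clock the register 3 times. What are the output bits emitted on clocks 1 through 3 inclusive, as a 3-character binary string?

100

reg_0 = 0x05C9
clock 1: out=1, reg = 0x82E4
clock 2: out=0, reg = 0xC172
clock 3: out=0, reg = 0xE0B9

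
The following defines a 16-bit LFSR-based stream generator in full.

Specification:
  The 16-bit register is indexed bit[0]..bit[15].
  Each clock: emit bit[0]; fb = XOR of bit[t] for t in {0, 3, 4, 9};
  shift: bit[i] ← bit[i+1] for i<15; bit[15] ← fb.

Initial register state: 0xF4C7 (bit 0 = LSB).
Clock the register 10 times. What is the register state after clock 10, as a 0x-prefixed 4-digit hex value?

0x7A7D

reg_0 = 0xF4C7
clock 1: out=1, reg = 0xFA63
clock 2: out=1, reg = 0x7D31
clock 3: out=1, reg = 0x3E98
clock 4: out=0, reg = 0x9F4C
clock 5: out=0, reg = 0x4FA6
clock 6: out=0, reg = 0xA7D3
clock 7: out=1, reg = 0xD3E9
clock 8: out=1, reg = 0xE9F4
clock 9: out=0, reg = 0xF4FA
clock 10: out=0, reg = 0x7A7D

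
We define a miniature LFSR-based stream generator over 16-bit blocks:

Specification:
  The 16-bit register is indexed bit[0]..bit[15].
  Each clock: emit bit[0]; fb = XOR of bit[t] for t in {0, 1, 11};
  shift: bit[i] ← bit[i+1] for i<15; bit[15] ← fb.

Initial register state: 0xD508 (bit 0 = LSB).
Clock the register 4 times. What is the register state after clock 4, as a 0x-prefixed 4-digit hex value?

reg_0 = 0xD508
clock 1: out=0, reg = 0x6A84
clock 2: out=0, reg = 0xB542
clock 3: out=0, reg = 0xDAA1
clock 4: out=1, reg = 0x6D50

0x6D50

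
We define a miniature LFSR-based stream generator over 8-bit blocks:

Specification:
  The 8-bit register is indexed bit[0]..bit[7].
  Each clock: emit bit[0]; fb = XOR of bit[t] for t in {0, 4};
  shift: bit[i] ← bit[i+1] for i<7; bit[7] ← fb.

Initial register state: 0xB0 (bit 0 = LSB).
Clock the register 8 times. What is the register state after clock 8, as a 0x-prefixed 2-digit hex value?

0x0B

reg_0 = 0xB0
clock 1: out=0, reg = 0xD8
clock 2: out=0, reg = 0xEC
clock 3: out=0, reg = 0x76
clock 4: out=0, reg = 0xBB
clock 5: out=1, reg = 0x5D
clock 6: out=1, reg = 0x2E
clock 7: out=0, reg = 0x17
clock 8: out=1, reg = 0x0B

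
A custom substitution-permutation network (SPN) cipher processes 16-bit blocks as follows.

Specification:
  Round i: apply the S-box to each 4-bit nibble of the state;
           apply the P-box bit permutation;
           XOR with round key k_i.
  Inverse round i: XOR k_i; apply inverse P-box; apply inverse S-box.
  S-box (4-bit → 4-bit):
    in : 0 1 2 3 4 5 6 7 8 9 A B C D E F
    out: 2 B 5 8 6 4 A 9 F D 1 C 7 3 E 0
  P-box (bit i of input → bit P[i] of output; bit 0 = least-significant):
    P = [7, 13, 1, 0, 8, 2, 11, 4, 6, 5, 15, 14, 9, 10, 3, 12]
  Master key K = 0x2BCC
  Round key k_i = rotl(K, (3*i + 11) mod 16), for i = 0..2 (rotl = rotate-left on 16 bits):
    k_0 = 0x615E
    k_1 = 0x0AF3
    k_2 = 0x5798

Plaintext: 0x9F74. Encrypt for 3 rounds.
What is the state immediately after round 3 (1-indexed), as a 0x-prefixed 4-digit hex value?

s_0 = plaintext = 0x9F74
s_1 = Round(s_0, k_0) = 0x5244
s_2 = Round(s_1, k_1) = 0xA2BD
s_3 = Round(s_2, k_2) = 0xFD48

0xFD48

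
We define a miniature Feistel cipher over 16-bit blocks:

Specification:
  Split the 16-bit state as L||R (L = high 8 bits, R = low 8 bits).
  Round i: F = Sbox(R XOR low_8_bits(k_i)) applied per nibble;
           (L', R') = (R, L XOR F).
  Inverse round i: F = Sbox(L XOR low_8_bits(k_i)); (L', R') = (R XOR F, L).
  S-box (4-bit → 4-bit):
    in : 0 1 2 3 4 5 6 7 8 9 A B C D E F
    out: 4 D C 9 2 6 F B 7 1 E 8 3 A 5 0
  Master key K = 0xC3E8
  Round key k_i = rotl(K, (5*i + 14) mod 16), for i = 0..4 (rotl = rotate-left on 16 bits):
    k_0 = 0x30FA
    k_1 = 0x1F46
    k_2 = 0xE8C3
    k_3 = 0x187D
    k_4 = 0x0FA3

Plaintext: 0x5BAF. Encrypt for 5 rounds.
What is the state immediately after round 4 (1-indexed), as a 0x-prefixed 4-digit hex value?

0x9F4B

s_0 = plaintext = 0x5BAF
s_1 = Round(s_0, k_0) = 0xAF3D
s_2 = Round(s_1, k_1) = 0x3D17
s_3 = Round(s_2, k_2) = 0x179F
s_4 = Round(s_3, k_3) = 0x9F4B
s_5 = Round(s_4, k_4) = 0x4BC8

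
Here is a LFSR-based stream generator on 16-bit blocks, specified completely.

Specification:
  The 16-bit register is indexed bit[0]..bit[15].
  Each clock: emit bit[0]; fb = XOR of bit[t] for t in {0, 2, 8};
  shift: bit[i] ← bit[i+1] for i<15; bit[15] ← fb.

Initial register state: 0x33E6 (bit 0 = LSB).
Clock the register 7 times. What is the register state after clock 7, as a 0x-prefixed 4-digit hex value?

reg_0 = 0x33E6
clock 1: out=0, reg = 0x19F3
clock 2: out=1, reg = 0x0CF9
clock 3: out=1, reg = 0x867C
clock 4: out=0, reg = 0xC33E
clock 5: out=0, reg = 0x619F
clock 6: out=1, reg = 0xB0CF
clock 7: out=1, reg = 0x5867

0x5867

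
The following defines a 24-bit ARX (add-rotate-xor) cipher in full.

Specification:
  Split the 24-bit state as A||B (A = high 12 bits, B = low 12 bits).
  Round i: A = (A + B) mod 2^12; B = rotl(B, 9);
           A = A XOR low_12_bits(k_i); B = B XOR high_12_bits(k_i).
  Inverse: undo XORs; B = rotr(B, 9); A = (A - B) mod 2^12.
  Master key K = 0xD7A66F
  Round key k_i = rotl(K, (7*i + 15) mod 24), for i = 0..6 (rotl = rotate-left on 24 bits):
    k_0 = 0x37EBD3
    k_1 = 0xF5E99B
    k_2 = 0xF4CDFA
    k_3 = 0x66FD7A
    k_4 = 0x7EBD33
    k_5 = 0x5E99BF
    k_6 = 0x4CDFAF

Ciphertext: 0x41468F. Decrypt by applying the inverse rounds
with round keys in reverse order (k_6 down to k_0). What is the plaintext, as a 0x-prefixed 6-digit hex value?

0x41428E

s_0 = ciphertext = 0x41468F
s_1 = InvRound(s_0, k_6) = 0x9AA211
s_2 = InvRound(s_1, k_5) = 0x052FC3
s_3 = InvRound(s_2, k_4) = 0xC1D144
s_4 = InvRound(s_3, k_3) = 0x80C95B
s_5 = InvRound(s_4, k_2) = 0x53B0BB
s_6 = InvRound(s_5, k_1) = 0xD71F2F
s_7 = InvRound(s_6, k_0) = 0x41428E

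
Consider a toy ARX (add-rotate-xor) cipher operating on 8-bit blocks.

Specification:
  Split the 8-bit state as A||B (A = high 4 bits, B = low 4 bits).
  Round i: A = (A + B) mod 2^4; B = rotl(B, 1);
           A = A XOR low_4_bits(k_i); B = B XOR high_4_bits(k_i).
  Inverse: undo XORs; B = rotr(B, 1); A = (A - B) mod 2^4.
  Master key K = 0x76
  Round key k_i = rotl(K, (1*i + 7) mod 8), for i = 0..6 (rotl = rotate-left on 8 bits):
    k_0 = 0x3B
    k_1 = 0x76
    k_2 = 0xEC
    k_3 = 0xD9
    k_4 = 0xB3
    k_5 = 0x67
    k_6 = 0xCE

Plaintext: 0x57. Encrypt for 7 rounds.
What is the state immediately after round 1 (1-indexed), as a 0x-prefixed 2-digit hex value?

s_0 = plaintext = 0x57
s_1 = Round(s_0, k_0) = 0x7D
s_2 = Round(s_1, k_1) = 0x2C
s_3 = Round(s_2, k_2) = 0x27
s_4 = Round(s_3, k_3) = 0x03
s_5 = Round(s_4, k_4) = 0x0D
s_6 = Round(s_5, k_5) = 0xAD
s_7 = Round(s_6, k_6) = 0x97

0x7D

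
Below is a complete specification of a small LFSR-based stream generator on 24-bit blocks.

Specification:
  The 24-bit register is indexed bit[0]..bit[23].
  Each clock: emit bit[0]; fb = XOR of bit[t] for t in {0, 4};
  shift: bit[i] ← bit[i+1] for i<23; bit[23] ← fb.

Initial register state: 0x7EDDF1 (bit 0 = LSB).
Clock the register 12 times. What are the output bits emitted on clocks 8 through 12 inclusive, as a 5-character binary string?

reg_0 = 0x7EDDF1
clock 1: out=1, reg = 0x3F6EF8
clock 2: out=0, reg = 0x9FB77C
clock 3: out=0, reg = 0xCFDBBE
clock 4: out=0, reg = 0xE7EDDF
clock 5: out=1, reg = 0x73F6EF
clock 6: out=1, reg = 0xB9FB77
clock 7: out=1, reg = 0x5CFDBB
clock 8: out=1, reg = 0x2E7EDD
clock 9: out=1, reg = 0x173F6E
clock 10: out=0, reg = 0x0B9FB7
clock 11: out=1, reg = 0x05CFDB
clock 12: out=1, reg = 0x02E7ED

11011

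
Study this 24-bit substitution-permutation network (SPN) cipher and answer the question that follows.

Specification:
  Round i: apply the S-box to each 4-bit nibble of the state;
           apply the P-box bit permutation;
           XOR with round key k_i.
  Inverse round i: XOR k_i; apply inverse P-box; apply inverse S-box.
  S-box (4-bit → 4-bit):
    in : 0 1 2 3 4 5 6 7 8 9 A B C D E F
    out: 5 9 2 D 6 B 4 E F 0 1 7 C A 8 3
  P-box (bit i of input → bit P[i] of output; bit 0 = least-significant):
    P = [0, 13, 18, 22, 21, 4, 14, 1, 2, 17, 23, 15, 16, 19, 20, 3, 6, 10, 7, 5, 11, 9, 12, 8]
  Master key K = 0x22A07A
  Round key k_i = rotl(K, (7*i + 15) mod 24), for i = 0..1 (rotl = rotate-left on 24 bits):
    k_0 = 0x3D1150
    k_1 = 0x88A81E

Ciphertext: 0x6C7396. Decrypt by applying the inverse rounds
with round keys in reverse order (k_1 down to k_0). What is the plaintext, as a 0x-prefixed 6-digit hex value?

s_0 = ciphertext = 0x6C7396
s_1 = InvRound(s_0, k_1) = 0x86EC0C
s_2 = InvRound(s_1, k_0) = 0x3F88B2

0x3F88B2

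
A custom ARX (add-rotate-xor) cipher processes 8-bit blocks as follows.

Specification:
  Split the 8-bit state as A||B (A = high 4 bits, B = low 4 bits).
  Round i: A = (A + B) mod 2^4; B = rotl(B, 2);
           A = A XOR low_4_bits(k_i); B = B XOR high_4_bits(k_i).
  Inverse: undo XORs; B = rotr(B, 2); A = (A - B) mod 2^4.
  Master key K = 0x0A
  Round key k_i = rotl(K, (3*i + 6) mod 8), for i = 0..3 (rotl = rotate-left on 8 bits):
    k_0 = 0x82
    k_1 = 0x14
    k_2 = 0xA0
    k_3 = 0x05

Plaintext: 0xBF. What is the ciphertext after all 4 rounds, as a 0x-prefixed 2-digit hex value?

0x56

s_0 = plaintext = 0xBF
s_1 = Round(s_0, k_0) = 0x87
s_2 = Round(s_1, k_1) = 0xBC
s_3 = Round(s_2, k_2) = 0x79
s_4 = Round(s_3, k_3) = 0x56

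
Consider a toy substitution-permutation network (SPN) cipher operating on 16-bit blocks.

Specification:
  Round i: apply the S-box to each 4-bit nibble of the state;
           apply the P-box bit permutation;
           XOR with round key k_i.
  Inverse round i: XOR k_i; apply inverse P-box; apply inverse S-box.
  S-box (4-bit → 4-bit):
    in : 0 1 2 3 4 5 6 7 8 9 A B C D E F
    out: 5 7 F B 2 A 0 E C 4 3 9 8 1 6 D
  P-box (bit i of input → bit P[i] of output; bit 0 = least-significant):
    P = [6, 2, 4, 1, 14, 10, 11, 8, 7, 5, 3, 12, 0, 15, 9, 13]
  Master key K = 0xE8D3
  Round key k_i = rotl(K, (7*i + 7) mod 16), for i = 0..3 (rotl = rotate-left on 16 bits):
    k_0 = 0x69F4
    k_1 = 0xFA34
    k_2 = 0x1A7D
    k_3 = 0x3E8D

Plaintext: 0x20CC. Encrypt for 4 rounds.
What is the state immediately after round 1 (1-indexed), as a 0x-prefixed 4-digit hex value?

0xCA7F

s_0 = plaintext = 0x20CC
s_1 = Round(s_0, k_0) = 0xCA7F
s_2 = Round(s_1, k_1) = 0xD7C6
s_3 = Round(s_2, k_2) = 0x0B54
s_4 = Round(s_3, k_3) = 0x2908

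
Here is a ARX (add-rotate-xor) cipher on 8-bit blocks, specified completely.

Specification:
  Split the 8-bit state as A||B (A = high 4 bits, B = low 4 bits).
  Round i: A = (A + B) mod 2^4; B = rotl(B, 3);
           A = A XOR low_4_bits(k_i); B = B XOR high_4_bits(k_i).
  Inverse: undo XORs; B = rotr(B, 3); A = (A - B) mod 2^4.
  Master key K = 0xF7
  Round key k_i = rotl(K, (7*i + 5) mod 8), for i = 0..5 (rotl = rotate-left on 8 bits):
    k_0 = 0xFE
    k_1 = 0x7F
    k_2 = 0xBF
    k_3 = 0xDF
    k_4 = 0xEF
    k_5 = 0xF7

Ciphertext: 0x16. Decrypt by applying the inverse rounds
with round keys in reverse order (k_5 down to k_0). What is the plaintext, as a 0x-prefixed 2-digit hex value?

s_0 = ciphertext = 0x16
s_1 = InvRound(s_0, k_5) = 0x33
s_2 = InvRound(s_1, k_4) = 0x1B
s_3 = InvRound(s_2, k_3) = 0x2C
s_4 = InvRound(s_3, k_2) = 0xFE
s_5 = InvRound(s_4, k_1) = 0xD3
s_6 = InvRound(s_5, k_0) = 0xA9

0xA9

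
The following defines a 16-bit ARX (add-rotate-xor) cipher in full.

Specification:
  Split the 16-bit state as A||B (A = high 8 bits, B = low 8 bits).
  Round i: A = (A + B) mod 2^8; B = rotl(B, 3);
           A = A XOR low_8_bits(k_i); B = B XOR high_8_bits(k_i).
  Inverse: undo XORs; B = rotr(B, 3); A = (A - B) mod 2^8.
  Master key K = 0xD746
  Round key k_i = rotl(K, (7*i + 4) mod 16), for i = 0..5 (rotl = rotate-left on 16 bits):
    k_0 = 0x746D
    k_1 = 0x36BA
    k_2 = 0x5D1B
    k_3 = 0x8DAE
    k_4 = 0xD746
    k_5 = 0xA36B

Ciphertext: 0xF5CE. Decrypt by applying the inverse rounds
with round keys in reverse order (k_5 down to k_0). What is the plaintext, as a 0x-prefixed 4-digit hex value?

s_0 = ciphertext = 0xF5CE
s_1 = InvRound(s_0, k_5) = 0xF1AD
s_2 = InvRound(s_1, k_4) = 0x684F
s_3 = InvRound(s_2, k_3) = 0x6E58
s_4 = InvRound(s_3, k_2) = 0xD5A0
s_5 = InvRound(s_4, k_1) = 0x9DD2
s_6 = InvRound(s_5, k_0) = 0x1CD4

0x1CD4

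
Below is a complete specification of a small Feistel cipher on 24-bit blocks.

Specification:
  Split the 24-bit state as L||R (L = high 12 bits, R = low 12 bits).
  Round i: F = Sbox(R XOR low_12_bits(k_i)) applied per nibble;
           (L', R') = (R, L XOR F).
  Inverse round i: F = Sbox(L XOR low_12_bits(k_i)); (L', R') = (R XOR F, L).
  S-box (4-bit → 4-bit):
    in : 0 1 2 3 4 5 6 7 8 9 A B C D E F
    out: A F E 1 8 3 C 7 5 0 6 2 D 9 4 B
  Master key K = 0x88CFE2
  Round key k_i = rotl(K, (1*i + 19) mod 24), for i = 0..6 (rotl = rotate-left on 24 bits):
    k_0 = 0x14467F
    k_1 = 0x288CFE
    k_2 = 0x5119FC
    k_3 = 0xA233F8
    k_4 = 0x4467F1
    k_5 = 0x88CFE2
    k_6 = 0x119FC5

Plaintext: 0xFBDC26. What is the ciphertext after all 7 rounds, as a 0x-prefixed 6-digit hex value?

s_0 = plaintext = 0xFBDC26
s_1 = Round(s_0, k_0) = 0xC2698D
s_2 = Round(s_1, k_1) = 0x98DF57
s_3 = Round(s_2, k_2) = 0xF575EF
s_4 = Round(s_3, k_3) = 0x5EF3A0
s_5 = Round(s_4, k_4) = 0x3A0DD0
s_6 = Round(s_5, k_5) = 0xDD0DBE
s_7 = Round(s_6, k_6) = 0xDBE3A2

0xDBE3A2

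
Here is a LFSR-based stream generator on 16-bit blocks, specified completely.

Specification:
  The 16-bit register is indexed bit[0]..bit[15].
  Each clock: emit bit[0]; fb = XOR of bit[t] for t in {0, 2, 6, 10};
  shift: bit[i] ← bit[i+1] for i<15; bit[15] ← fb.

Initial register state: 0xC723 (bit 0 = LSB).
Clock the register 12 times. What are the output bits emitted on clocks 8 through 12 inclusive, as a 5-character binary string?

01110

reg_0 = 0xC723
clock 1: out=1, reg = 0x6391
clock 2: out=1, reg = 0xB1C8
clock 3: out=0, reg = 0xD8E4
clock 4: out=0, reg = 0x6C72
clock 5: out=0, reg = 0x3639
clock 6: out=1, reg = 0x1B1C
clock 7: out=0, reg = 0x8D8E
clock 8: out=0, reg = 0x46C7
clock 9: out=1, reg = 0x2363
clock 10: out=1, reg = 0x11B1
clock 11: out=1, reg = 0x88D8
clock 12: out=0, reg = 0xC46C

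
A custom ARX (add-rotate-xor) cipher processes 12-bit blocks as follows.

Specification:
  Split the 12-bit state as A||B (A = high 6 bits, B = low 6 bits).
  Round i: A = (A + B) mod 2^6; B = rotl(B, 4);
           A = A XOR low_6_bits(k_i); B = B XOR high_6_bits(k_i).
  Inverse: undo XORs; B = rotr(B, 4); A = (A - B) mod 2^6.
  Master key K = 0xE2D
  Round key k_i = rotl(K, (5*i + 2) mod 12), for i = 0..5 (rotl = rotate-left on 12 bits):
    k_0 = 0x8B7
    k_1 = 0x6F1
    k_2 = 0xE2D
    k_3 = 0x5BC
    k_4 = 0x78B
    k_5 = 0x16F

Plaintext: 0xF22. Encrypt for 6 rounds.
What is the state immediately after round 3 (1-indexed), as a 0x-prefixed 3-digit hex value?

0x5A6

s_0 = plaintext = 0xF22
s_1 = Round(s_0, k_0) = 0xA4A
s_2 = Round(s_1, k_1) = 0x0B9
s_3 = Round(s_2, k_2) = 0x5A6
s_4 = Round(s_3, k_3) = 0x03F
s_5 = Round(s_4, k_4) = 0xD21
s_6 = Round(s_5, k_5) = 0xE9D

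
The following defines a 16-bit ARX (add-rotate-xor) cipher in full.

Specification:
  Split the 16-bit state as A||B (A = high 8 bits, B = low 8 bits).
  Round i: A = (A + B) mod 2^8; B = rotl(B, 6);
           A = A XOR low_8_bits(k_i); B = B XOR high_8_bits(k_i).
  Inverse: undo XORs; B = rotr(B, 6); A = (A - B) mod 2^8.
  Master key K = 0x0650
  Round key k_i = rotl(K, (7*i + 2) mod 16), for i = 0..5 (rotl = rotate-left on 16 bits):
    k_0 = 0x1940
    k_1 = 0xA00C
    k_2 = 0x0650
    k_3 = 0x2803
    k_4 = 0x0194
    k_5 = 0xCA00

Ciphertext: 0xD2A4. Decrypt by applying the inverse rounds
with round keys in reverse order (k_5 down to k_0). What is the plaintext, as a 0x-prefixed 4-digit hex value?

0x4025

s_0 = ciphertext = 0xD2A4
s_1 = InvRound(s_0, k_5) = 0x19B9
s_2 = InvRound(s_1, k_4) = 0xABE2
s_3 = InvRound(s_2, k_3) = 0x7D2B
s_4 = InvRound(s_3, k_2) = 0x79B4
s_5 = InvRound(s_4, k_1) = 0x2550
s_6 = InvRound(s_5, k_0) = 0x4025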